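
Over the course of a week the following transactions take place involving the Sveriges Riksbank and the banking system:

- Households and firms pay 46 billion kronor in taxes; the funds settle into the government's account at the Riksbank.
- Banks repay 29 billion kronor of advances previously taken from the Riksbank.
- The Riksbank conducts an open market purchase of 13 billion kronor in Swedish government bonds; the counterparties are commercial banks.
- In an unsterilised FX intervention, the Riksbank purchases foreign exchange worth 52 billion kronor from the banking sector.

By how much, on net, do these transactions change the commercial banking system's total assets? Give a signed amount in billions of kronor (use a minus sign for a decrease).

-75 billion

Government account inflow 46 billion kronor: bank balance sheets shrink → −46B.
Discount-window repayment 29 billion kronor: bank balance sheets shrink → −29B.
OMO purchase (from banks) 13 billion kronor: just an asset swap on bank balance sheets → 0.
FX purchase 52 billion kronor: just an asset swap on bank balance sheets → 0.
Net: −46 − 29 + 0 + 0 = -75 billion.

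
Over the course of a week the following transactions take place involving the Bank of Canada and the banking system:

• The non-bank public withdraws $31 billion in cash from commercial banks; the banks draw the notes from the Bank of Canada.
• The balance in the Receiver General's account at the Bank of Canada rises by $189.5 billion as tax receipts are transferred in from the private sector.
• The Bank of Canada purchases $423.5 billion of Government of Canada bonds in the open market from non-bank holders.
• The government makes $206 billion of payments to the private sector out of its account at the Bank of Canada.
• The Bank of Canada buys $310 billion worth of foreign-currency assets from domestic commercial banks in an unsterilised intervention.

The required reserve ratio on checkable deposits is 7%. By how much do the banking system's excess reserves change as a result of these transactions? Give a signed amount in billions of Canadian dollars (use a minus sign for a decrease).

+$690.37 billion

Currency withdrawal $31 billion: reserves −$31B, deposits −$31B.
Government account inflow $189.5 billion: reserves −$189.5B, deposits −$189.5B.
Asset purchase (from non-banks) $423.5 billion: reserves +$423.5B, deposits +$423.5B.
Government spending $206 billion: reserves +$206B, deposits +$206B.
FX purchase $310 billion: reserves +$310B, deposits 0.
Totals: Δreserves = +$719B, Δdeposits = +$409B.
Δrequired reserves = 7% × +$409B = +$28.63B.
Δexcess reserves = Δreserves − Δrequired = +$719B − (+$28.63B) = +$690.37 billion.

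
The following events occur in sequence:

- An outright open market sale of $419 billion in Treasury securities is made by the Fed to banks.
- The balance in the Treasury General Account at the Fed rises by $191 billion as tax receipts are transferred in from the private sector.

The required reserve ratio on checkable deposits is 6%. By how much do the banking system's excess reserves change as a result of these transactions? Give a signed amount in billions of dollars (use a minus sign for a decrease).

OMO sale (to banks) $419 billion: reserves −$419B, deposits 0.
Government account inflow $191 billion: reserves −$191B, deposits −$191B.
Totals: Δreserves = −$610B, Δdeposits = −$191B.
Δrequired reserves = 6% × −$191B = −$11.46B.
Δexcess reserves = Δreserves − Δrequired = −$610B − (−$11.46B) = -$598.54 billion.

-$598.54 billion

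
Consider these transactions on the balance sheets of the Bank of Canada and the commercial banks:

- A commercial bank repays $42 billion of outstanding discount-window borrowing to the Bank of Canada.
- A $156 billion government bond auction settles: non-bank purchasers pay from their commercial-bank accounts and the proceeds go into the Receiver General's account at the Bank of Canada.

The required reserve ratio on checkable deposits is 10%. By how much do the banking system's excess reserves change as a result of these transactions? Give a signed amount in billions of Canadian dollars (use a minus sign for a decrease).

-$182.4 billion

Discount-window repayment $42 billion: reserves −$42B, deposits 0.
Government account inflow $156 billion: reserves −$156B, deposits −$156B.
Totals: Δreserves = −$198B, Δdeposits = −$156B.
Δrequired reserves = 10% × −$156B = −$15.6B.
Δexcess reserves = Δreserves − Δrequired = −$198B − (−$15.6B) = -$182.4 billion.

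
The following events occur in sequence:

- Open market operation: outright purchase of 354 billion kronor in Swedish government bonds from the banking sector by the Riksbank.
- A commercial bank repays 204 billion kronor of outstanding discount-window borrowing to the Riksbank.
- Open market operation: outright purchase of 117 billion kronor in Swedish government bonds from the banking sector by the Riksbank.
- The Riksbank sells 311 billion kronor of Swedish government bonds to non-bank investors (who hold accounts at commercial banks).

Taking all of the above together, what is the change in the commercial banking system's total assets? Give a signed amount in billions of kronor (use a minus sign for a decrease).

-515 billion

Riksbank balance sheet:
  Assets:      Securities +160B, Loans to banks −204B
  Liabilities: Bank reserves −44B
Commercial banking system:
  Assets:      Reserves at CB −44B, Securities −471B
  Liabilities: Checkable deposits −311B, Borrowings from CB −204B
Change in total bank assets = -515 billion.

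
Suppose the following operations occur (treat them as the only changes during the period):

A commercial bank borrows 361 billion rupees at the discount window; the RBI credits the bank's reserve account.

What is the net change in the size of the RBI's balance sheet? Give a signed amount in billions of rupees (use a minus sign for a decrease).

Discount-window loan 361 billion rupees: an RBI asset is acquired → +361B.

+361 billion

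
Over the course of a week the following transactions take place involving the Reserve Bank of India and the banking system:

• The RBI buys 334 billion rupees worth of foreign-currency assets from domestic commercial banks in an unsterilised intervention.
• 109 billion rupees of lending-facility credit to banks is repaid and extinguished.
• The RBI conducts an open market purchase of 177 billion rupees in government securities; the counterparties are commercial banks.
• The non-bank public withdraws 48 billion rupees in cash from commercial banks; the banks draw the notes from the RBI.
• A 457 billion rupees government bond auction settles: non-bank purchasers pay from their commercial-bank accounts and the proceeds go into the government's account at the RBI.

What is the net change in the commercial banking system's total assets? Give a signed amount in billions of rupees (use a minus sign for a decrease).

FX purchase 334 billion rupees: just an asset swap on bank balance sheets → 0.
Discount-window repayment 109 billion rupees: bank balance sheets shrink → −109B.
OMO purchase (from banks) 177 billion rupees: just an asset swap on bank balance sheets → 0.
Currency withdrawal 48 billion rupees: bank balance sheets shrink → −48B.
Government account inflow 457 billion rupees: bank balance sheets shrink → −457B.
Net: 0 − 109 + 0 − 48 − 457 = -614 billion.

-614 billion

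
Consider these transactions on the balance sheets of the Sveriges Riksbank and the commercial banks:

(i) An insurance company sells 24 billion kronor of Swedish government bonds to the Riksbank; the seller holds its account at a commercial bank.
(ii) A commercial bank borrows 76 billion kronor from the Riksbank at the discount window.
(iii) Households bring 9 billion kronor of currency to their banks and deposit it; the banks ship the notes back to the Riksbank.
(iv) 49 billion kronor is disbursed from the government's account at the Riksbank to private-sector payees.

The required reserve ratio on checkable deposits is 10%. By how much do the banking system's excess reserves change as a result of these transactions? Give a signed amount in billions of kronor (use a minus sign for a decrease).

+149.8 billion

Asset purchase (from non-banks) 24 billion kronor: reserves +24B, deposits +24B.
Discount-window loan 76 billion kronor: reserves +76B, deposits 0.
Currency deposit 9 billion kronor: reserves +9B, deposits +9B.
Government spending 49 billion kronor: reserves +49B, deposits +49B.
Totals: Δreserves = +158B, Δdeposits = +82B.
Δrequired reserves = 10% × +82B = +8.2B.
Δexcess reserves = Δreserves − Δrequired = +158B − (+8.2B) = +149.8 billion.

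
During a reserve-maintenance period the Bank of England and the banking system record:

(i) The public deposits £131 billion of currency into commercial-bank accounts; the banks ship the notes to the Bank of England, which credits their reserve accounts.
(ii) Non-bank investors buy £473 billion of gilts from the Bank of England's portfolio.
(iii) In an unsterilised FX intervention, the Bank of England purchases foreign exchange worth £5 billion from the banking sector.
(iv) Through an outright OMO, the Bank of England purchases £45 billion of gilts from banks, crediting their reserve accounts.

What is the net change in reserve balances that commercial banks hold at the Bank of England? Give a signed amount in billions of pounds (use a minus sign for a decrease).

Bank of England balance sheet:
  Assets:      Securities −£428B, Foreign assets +£5B
  Liabilities: Bank reserves −£292B, Currency in circulation −£131B
Commercial banking system:
  Assets:      Reserves at CB −£292B, Securities −£45B, Foreign assets −£5B
  Liabilities: Checkable deposits −£342B
So the change in reserve balances that commercial banks hold at the Bank of England is -£292 billion.

-£292 billion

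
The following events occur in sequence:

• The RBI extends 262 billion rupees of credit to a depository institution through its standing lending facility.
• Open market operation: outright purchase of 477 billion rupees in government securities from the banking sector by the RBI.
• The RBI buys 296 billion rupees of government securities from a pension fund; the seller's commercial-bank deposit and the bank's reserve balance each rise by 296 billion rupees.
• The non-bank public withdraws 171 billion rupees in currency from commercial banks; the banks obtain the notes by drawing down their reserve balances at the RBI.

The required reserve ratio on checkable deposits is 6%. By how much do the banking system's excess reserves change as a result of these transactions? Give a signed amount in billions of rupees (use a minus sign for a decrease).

Discount-window loan 262 billion rupees: reserves +262B, deposits 0.
OMO purchase (from banks) 477 billion rupees: reserves +477B, deposits 0.
Asset purchase (from non-banks) 296 billion rupees: reserves +296B, deposits +296B.
Currency withdrawal 171 billion rupees: reserves −171B, deposits −171B.
Totals: Δreserves = +864B, Δdeposits = +125B.
Δrequired reserves = 6% × +125B = +7.5B.
Δexcess reserves = Δreserves − Δrequired = +864B − (+7.5B) = +856.5 billion.

+856.5 billion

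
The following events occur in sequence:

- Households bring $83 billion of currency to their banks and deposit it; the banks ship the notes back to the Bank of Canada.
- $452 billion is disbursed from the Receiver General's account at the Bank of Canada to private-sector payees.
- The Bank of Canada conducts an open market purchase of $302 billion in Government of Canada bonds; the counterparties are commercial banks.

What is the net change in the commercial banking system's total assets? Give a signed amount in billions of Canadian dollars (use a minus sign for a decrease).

Bank of Canada balance sheet:
  Assets:      Securities +$302B
  Liabilities: Bank reserves +$837B, Currency in circulation −$83B, Government deposits −$452B
Commercial banking system:
  Assets:      Reserves at CB +$837B, Securities −$302B
  Liabilities: Checkable deposits +$535B
Change in total bank assets = +$535 billion.

+$535 billion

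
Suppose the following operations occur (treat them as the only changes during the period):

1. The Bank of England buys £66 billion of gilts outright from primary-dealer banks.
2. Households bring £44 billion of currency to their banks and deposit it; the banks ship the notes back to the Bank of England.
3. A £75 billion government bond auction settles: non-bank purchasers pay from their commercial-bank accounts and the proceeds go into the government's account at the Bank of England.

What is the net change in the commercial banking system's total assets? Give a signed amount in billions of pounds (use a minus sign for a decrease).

Bank of England balance sheet:
  Assets:      Securities +£66B
  Liabilities: Bank reserves +£35B, Currency in circulation −£44B, Government deposits +£75B
Commercial banking system:
  Assets:      Reserves at CB +£35B, Securities −£66B
  Liabilities: Checkable deposits −£31B
Change in total bank assets = -£31 billion.

-£31 billion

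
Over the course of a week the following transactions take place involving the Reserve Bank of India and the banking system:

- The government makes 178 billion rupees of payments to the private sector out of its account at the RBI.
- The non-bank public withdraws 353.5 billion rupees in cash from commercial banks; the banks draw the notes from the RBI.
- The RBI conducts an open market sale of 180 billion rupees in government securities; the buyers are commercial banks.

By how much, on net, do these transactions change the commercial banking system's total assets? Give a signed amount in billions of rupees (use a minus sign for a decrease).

Government spending 178 billion rupees: bank balance sheets expand → +178B.
Currency withdrawal 353.5 billion rupees: bank balance sheets shrink → −353.5B.
OMO sale (to banks) 180 billion rupees: just an asset swap on bank balance sheets → 0.
Net: 178 − 353.5 + 0 = -175.5 billion.

-175.5 billion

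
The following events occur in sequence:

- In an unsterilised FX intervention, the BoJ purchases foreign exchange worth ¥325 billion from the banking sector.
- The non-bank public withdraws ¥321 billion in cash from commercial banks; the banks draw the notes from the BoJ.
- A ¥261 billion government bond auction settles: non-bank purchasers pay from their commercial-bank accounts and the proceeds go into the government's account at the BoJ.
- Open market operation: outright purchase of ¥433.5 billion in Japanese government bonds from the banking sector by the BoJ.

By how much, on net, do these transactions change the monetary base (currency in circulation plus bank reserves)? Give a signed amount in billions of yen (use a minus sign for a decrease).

+¥497.5 billion

FX purchase ¥325 billion: BoJ balance sheet expands → +¥325B.
Currency withdrawal ¥321 billion: just a shift between currency and reserves — both are base money → 0.
Government account inflow ¥261 billion: reserves shift to a non-base liability → −¥261B.
OMO purchase (from banks) ¥433.5 billion: BoJ balance sheet expands → +¥433.5B.
Net: 325 + 0 − 261 + 433.5 = +¥497.5 billion.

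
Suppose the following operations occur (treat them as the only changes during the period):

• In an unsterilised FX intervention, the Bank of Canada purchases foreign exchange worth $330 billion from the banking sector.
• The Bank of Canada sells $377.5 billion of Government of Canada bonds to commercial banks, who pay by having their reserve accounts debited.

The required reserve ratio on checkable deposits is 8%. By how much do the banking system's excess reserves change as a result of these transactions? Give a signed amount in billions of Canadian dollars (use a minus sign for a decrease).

FX purchase $330 billion: reserves +$330B, deposits 0.
OMO sale (to banks) $377.5 billion: reserves −$377.5B, deposits 0.
Totals: Δreserves = −$47.5B, Δdeposits = 0.
Δrequired reserves = 8% × 0 = 0.
Δexcess reserves = Δreserves − Δrequired = −$47.5B − (0) = -$47.5 billion.

-$47.5 billion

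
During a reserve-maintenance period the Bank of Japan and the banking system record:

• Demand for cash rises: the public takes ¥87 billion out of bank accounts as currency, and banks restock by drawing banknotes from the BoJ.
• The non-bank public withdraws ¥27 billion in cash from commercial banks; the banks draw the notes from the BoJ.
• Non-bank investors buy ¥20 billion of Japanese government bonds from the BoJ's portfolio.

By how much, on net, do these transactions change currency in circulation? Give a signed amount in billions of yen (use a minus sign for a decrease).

+¥114 billion

BoJ balance sheet:
  Assets:      Securities −¥20B
  Liabilities: Bank reserves −¥134B, Currency in circulation +¥114B
Commercial banking system:
  Assets:      Reserves at CB −¥134B
  Liabilities: Checkable deposits −¥134B
So the change in currency in circulation is +¥114 billion.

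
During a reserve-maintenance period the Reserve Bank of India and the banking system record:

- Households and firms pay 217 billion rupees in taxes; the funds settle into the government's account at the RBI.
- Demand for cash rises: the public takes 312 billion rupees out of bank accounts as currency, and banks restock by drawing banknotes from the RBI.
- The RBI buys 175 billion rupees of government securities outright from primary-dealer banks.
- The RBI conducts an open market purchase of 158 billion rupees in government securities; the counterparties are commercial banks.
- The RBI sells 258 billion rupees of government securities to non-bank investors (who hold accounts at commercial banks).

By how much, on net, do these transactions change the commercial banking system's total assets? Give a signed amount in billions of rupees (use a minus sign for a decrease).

-787 billion

RBI balance sheet:
  Assets:      Securities +75B
  Liabilities: Bank reserves −454B, Currency in circulation +312B, Government deposits +217B
Commercial banking system:
  Assets:      Reserves at CB −454B, Securities −333B
  Liabilities: Checkable deposits −787B
Change in total bank assets = -787 billion.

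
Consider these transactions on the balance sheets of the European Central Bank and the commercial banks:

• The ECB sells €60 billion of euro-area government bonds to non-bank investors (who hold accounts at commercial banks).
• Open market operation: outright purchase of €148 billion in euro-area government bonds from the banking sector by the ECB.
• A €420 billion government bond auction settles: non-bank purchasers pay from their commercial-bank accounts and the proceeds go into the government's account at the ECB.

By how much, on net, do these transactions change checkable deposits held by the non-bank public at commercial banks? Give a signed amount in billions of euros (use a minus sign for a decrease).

-€480 billion

Asset sale (to non-banks) €60 billion: non-bank counterparties' bank balances fall → −€60B.
OMO purchase (from banks) €148 billion: the counterparty is a bank, so public deposits are unchanged → 0.
Government account inflow €420 billion: non-bank counterparties' bank balances fall → −€420B.
Net: −60 + 0 − 420 = -€480 billion.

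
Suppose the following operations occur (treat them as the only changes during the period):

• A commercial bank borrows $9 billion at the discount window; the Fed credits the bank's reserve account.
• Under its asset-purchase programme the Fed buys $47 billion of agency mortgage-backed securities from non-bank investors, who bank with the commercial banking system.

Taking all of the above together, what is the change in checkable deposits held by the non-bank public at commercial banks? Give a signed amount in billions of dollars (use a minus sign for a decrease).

+$47 billion

Fed balance sheet:
  Assets:      Securities +$47B, Loans to banks +$9B
  Liabilities: Bank reserves +$56B
Commercial banking system:
  Assets:      Reserves at CB +$56B
  Liabilities: Checkable deposits +$47B, Borrowings from CB +$9B
So the change in checkable deposits held by the non-bank public at commercial banks is +$47 billion.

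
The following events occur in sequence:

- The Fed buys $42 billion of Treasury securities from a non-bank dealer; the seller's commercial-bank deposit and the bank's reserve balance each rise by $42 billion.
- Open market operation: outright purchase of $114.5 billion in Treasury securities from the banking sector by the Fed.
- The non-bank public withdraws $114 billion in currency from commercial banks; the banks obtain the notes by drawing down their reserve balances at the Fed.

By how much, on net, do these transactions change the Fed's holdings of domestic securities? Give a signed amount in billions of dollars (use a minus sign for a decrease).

Asset purchase (from non-banks) $42 billion: securities added to the Fed's portfolio → +$42B.
OMO purchase (from banks) $114.5 billion: securities added to the Fed's portfolio → +$114.5B.
Currency withdrawal $114 billion: the Fed's securities portfolio is untouched → 0.
Net: 42 + 114.5 + 0 = +$156.5 billion.

+$156.5 billion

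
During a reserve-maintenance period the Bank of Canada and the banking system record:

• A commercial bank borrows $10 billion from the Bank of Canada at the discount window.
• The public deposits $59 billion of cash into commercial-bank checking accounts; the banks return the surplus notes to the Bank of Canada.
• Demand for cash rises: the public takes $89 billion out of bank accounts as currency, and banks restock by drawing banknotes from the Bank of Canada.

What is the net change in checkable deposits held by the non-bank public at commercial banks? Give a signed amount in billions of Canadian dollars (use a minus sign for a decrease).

-$30 billion

Bank of Canada balance sheet:
  Assets:      Loans to banks +$10B
  Liabilities: Bank reserves −$20B, Currency in circulation +$30B
Commercial banking system:
  Assets:      Reserves at CB −$20B
  Liabilities: Checkable deposits −$30B, Borrowings from CB +$10B
So the change in checkable deposits held by the non-bank public at commercial banks is -$30 billion.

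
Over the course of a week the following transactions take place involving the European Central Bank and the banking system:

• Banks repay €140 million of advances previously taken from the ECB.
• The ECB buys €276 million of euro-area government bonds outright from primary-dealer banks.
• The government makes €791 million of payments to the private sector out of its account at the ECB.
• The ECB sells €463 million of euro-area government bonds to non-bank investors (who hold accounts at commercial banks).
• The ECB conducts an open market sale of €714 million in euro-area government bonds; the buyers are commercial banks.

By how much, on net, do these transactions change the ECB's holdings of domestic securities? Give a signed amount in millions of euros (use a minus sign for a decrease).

Discount-window repayment €140 million: the ECB's securities portfolio is untouched → 0.
OMO purchase (from banks) €276 million: securities added to the ECB's portfolio → +€276M.
Government spending €791 million: the ECB's securities portfolio is untouched → 0.
Asset sale (to non-banks) €463 million: securities removed from the ECB's portfolio → −€463M.
OMO sale (to banks) €714 million: securities removed from the ECB's portfolio → −€714M.
Net: 0 + 276 + 0 − 463 − 714 = -€901 million.

-€901 million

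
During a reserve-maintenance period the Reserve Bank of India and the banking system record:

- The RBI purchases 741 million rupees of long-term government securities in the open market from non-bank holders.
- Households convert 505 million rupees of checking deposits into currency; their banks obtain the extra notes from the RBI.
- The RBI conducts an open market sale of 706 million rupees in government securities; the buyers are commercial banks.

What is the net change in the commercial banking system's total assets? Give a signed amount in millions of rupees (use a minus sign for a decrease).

Asset purchase (from non-banks) 741 million rupees: bank balance sheets expand → +741M.
Currency withdrawal 505 million rupees: bank balance sheets shrink → −505M.
OMO sale (to banks) 706 million rupees: just an asset swap on bank balance sheets → 0.
Net: 741 − 505 + 0 = +236 million.

+236 million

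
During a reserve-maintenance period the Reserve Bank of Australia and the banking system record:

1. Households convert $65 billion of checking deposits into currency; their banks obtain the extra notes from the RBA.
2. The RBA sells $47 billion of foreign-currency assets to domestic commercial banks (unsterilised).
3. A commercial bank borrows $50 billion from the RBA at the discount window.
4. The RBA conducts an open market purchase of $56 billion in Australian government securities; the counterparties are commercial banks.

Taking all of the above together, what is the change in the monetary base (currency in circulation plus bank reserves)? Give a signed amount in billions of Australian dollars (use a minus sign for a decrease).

+$59 billion

Currency withdrawal $65 billion: just a shift between currency and reserves — both are base money → 0.
FX sale $47 billion: RBA balance sheet contracts → −$47B.
Discount-window loan $50 billion: RBA balance sheet expands → +$50B.
OMO purchase (from banks) $56 billion: RBA balance sheet expands → +$56B.
Net: 0 − 47 + 50 + 56 = +$59 billion.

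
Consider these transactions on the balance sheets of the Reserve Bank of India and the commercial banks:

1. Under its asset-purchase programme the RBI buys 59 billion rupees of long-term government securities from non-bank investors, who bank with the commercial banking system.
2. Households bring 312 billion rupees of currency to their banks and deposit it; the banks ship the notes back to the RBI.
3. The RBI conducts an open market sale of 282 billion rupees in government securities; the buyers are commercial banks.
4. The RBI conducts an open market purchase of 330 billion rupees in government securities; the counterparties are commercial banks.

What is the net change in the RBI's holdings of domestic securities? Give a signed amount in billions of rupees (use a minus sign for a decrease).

Asset purchase (from non-banks) 59 billion rupees: securities added to the RBI's portfolio → +59B.
Currency deposit 312 billion rupees: the RBI's securities portfolio is untouched → 0.
OMO sale (to banks) 282 billion rupees: securities removed from the RBI's portfolio → −282B.
OMO purchase (from banks) 330 billion rupees: securities added to the RBI's portfolio → +330B.
Net: 59 + 0 − 282 + 330 = +107 billion.

+107 billion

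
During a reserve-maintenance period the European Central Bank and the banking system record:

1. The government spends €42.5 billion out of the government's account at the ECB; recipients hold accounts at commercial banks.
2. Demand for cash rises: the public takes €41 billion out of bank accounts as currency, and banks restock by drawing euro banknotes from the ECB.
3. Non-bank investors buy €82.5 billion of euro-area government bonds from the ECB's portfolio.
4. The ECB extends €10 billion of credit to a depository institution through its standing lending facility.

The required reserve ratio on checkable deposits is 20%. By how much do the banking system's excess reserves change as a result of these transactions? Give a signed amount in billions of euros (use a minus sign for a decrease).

-€54.8 billion

Government spending €42.5 billion: reserves +€42.5B, deposits +€42.5B.
Currency withdrawal €41 billion: reserves −€41B, deposits −€41B.
Asset sale (to non-banks) €82.5 billion: reserves −€82.5B, deposits −€82.5B.
Discount-window loan €10 billion: reserves +€10B, deposits 0.
Totals: Δreserves = −€71B, Δdeposits = −€81B.
Δrequired reserves = 20% × −€81B = −€16.2B.
Δexcess reserves = Δreserves − Δrequired = −€71B − (−€16.2B) = -€54.8 billion.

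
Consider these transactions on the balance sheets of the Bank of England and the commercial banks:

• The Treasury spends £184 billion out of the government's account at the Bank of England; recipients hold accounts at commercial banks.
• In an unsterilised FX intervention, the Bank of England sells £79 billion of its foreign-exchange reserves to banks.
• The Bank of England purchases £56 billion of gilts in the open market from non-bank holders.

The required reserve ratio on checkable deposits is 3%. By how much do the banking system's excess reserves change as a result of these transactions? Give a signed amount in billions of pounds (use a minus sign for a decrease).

Government spending £184 billion: reserves +£184B, deposits +£184B.
FX sale £79 billion: reserves −£79B, deposits 0.
Asset purchase (from non-banks) £56 billion: reserves +£56B, deposits +£56B.
Totals: Δreserves = +£161B, Δdeposits = +£240B.
Δrequired reserves = 3% × +£240B = +£7.2B.
Δexcess reserves = Δreserves − Δrequired = +£161B − (+£7.2B) = +£153.8 billion.

+£153.8 billion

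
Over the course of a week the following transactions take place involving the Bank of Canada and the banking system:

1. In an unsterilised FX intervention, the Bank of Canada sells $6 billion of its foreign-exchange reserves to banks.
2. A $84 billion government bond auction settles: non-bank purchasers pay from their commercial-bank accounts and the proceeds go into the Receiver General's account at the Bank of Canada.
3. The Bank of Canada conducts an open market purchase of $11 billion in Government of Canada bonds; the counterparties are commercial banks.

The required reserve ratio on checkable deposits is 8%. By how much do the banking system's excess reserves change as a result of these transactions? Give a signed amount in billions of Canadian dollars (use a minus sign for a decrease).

FX sale $6 billion: reserves −$6B, deposits 0.
Government account inflow $84 billion: reserves −$84B, deposits −$84B.
OMO purchase (from banks) $11 billion: reserves +$11B, deposits 0.
Totals: Δreserves = −$79B, Δdeposits = −$84B.
Δrequired reserves = 8% × −$84B = −$6.72B.
Δexcess reserves = Δreserves − Δrequired = −$79B − (−$6.72B) = -$72.28 billion.

-$72.28 billion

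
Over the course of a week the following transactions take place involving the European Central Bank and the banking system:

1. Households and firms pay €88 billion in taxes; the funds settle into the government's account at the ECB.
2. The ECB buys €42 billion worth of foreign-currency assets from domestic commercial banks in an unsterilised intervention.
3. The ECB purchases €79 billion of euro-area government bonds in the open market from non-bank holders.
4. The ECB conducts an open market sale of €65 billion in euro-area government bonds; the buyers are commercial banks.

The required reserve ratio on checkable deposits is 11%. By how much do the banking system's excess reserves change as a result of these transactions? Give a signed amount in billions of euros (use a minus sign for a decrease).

Government account inflow €88 billion: reserves −€88B, deposits −€88B.
FX purchase €42 billion: reserves +€42B, deposits 0.
Asset purchase (from non-banks) €79 billion: reserves +€79B, deposits +€79B.
OMO sale (to banks) €65 billion: reserves −€65B, deposits 0.
Totals: Δreserves = −€32B, Δdeposits = −€9B.
Δrequired reserves = 11% × −€9B = −€0.99B.
Δexcess reserves = Δreserves − Δrequired = −€32B − (−€0.99B) = -€31.01 billion.

-€31.01 billion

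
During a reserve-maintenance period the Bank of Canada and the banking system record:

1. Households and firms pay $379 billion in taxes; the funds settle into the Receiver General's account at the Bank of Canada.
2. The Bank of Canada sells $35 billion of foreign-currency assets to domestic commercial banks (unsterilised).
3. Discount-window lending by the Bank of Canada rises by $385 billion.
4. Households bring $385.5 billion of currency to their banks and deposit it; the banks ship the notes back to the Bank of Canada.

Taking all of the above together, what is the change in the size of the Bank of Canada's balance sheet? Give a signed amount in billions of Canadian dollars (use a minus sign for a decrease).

Government account inflow $379 billion: only the composition of liabilities changes → 0.
FX sale $35 billion: a Bank of Canada asset is shed → −$35B.
Discount-window loan $385 billion: a Bank of Canada asset is acquired → +$385B.
Currency deposit $385.5 billion: only the composition of liabilities changes → 0.
Net: 0 − 35 + 385 + 0 = +$350 billion.

+$350 billion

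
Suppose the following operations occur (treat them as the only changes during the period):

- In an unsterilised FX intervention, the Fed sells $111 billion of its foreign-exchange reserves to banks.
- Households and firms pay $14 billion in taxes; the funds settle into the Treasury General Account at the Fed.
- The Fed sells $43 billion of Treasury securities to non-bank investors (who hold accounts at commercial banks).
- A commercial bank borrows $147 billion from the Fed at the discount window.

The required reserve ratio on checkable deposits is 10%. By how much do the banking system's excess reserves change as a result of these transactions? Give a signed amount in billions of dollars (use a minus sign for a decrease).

FX sale $111 billion: reserves −$111B, deposits 0.
Government account inflow $14 billion: reserves −$14B, deposits −$14B.
Asset sale (to non-banks) $43 billion: reserves −$43B, deposits −$43B.
Discount-window loan $147 billion: reserves +$147B, deposits 0.
Totals: Δreserves = −$21B, Δdeposits = −$57B.
Δrequired reserves = 10% × −$57B = −$5.7B.
Δexcess reserves = Δreserves − Δrequired = −$21B − (−$5.7B) = -$15.3 billion.

-$15.3 billion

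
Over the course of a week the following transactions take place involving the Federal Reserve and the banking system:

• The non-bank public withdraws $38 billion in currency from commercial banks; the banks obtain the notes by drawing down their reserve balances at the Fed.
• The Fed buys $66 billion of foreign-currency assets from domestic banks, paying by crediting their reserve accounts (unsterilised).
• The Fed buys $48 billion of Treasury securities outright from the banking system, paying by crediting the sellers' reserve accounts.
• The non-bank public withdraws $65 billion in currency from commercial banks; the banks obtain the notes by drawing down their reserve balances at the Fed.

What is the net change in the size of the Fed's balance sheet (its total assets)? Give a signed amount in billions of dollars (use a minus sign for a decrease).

+$114 billion

Fed balance sheet:
  Assets:      Securities +$48B, Foreign assets +$66B
  Liabilities: Bank reserves +$11B, Currency in circulation +$103B
Change in total Fed assets = +$114 billion.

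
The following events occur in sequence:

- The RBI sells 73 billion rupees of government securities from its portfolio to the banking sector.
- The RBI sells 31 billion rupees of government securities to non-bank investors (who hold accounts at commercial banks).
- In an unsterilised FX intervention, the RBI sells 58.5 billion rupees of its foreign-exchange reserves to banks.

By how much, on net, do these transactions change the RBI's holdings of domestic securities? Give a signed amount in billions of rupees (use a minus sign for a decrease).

OMO sale (to banks) 73 billion rupees: securities removed from the RBI's portfolio → −73B.
Asset sale (to non-banks) 31 billion rupees: securities removed from the RBI's portfolio → −31B.
FX sale 58.5 billion rupees: the RBI's securities portfolio is untouched → 0.
Net: −73 − 31 + 0 = -104 billion.

-104 billion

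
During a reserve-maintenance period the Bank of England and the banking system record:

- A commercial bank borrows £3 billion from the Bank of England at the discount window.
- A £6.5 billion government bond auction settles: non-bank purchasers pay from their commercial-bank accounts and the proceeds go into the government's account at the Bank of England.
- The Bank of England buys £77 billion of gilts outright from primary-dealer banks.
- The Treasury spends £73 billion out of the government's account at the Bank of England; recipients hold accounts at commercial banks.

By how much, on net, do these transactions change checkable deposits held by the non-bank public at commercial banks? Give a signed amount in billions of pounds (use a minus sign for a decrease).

+£66.5 billion

Discount-window loan £3 billion: the counterparty is a bank, so public deposits are unchanged → 0.
Government account inflow £6.5 billion: non-bank counterparties' bank balances fall → −£6.5B.
OMO purchase (from banks) £77 billion: the counterparty is a bank, so public deposits are unchanged → 0.
Government spending £73 billion: non-bank counterparties' bank balances rise → +£73B.
Net: 0 − 6.5 + 0 + 73 = +£66.5 billion.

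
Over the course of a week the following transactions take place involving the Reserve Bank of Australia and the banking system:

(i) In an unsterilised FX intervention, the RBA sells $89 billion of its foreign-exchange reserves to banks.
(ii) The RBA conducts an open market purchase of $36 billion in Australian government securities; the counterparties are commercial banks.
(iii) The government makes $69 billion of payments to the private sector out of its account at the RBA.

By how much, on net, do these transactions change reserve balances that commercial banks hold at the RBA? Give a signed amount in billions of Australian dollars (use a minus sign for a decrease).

+$16 billion

RBA balance sheet:
  Assets:      Securities +$36B, Foreign assets −$89B
  Liabilities: Bank reserves +$16B, Government deposits −$69B
So the change in reserve balances that commercial banks hold at the RBA is +$16 billion.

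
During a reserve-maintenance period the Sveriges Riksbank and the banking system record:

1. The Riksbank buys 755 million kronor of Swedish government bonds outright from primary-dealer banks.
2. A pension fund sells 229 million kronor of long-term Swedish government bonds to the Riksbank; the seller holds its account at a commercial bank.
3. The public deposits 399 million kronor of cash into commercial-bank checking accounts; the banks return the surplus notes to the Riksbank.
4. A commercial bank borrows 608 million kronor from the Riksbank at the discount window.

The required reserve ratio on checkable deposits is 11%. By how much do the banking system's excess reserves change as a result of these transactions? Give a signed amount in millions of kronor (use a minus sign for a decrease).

OMO purchase (from banks) 755 million kronor: reserves +755M, deposits 0.
Asset purchase (from non-banks) 229 million kronor: reserves +229M, deposits +229M.
Currency deposit 399 million kronor: reserves +399M, deposits +399M.
Discount-window loan 608 million kronor: reserves +608M, deposits 0.
Totals: Δreserves = +1991M, Δdeposits = +628M.
Δrequired reserves = 11% × +628M = +69.08M.
Δexcess reserves = Δreserves − Δrequired = +1991M − (+69.08M) = +1921.92 million.

+1921.92 million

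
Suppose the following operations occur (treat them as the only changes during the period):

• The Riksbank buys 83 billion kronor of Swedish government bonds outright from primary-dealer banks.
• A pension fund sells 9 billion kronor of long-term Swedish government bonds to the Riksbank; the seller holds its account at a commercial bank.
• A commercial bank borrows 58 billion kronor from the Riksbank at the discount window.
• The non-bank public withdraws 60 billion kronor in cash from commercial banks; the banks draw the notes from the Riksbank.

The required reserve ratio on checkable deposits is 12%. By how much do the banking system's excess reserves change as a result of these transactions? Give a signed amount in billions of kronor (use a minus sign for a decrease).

+96.12 billion

OMO purchase (from banks) 83 billion kronor: reserves +83B, deposits 0.
Asset purchase (from non-banks) 9 billion kronor: reserves +9B, deposits +9B.
Discount-window loan 58 billion kronor: reserves +58B, deposits 0.
Currency withdrawal 60 billion kronor: reserves −60B, deposits −60B.
Totals: Δreserves = +90B, Δdeposits = −51B.
Δrequired reserves = 12% × −51B = −6.12B.
Δexcess reserves = Δreserves − Δrequired = +90B − (−6.12B) = +96.12 billion.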